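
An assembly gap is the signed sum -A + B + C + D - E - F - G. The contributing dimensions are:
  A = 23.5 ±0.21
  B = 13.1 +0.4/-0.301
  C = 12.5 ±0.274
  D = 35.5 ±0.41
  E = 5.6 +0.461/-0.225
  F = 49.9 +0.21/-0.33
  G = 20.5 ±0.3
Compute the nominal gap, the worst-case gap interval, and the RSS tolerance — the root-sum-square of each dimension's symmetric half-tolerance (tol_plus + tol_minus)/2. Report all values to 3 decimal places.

nominal=-38.400 wc=[-40.566,-36.251] rss=0.831

Stack each dimension's contribution:
  -A: nom -23.500 → Σnom=-23.500; wc +0.210/-0.210 → slack +0.210/-0.210; half-tol=0.210, Σhalf²=0.044100
  +B: nom +13.100 → Σnom=-10.400; wc +0.400/-0.301 → slack +0.610/-0.511; half-tol=0.351, Σhalf²=0.166950
  +C: nom +12.500 → Σnom=2.100; wc +0.274/-0.274 → slack +0.884/-0.785; half-tol=0.274, Σhalf²=0.242026
  +D: nom +35.500 → Σnom=37.600; wc +0.410/-0.410 → slack +1.294/-1.195; half-tol=0.410, Σhalf²=0.410126
  -E: nom -5.600 → Σnom=32.000; wc +0.225/-0.461 → slack +1.519/-1.656; half-tol=0.343, Σhalf²=0.527775
  -F: nom -49.900 → Σnom=-17.900; wc +0.330/-0.210 → slack +1.849/-1.866; half-tol=0.270, Σhalf²=0.600675
  -G: nom -20.500 → Σnom=-38.400; wc +0.300/-0.300 → slack +2.149/-2.166; half-tol=0.300, Σhalf²=0.690675
Nominal = -38.400. Worst-case = [-38.400 - 2.166, -38.400 + 2.149] = [-40.566, -36.251]. RSS = √0.690675 = 0.831.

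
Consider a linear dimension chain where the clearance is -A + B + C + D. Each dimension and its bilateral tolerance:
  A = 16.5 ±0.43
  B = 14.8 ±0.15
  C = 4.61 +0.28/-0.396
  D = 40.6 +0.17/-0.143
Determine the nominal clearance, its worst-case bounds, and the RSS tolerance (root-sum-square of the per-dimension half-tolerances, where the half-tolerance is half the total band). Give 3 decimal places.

nominal=43.510 wc=[42.391,44.540] rss=0.588

Stack each dimension's contribution:
  -A: nom -16.500 → Σnom=-16.500; wc +0.430/-0.430 → slack +0.430/-0.430; half-tol=0.430, Σhalf²=0.184900
  +B: nom +14.800 → Σnom=-1.700; wc +0.150/-0.150 → slack +0.580/-0.580; half-tol=0.150, Σhalf²=0.207400
  +C: nom +4.610 → Σnom=2.910; wc +0.280/-0.396 → slack +0.860/-0.976; half-tol=0.338, Σhalf²=0.321644
  +D: nom +40.600 → Σnom=43.510; wc +0.170/-0.143 → slack +1.030/-1.119; half-tol=0.157, Σhalf²=0.346136
Nominal = 43.510. Worst-case = [43.510 - 1.119, 43.510 + 1.030] = [42.391, 44.540]. RSS = √0.346136 = 0.588.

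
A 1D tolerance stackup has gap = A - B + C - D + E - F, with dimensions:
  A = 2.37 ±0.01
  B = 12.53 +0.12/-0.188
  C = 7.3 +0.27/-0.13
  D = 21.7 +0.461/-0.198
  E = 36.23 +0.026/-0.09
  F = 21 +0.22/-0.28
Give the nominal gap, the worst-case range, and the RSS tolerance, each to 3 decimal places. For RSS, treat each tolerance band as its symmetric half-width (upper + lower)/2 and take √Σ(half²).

Stack each dimension's contribution:
  +A: nom +2.370 → Σnom=2.370; wc +0.010/-0.010 → slack +0.010/-0.010; half-tol=0.010, Σhalf²=0.000100
  -B: nom -12.530 → Σnom=-10.160; wc +0.188/-0.120 → slack +0.198/-0.130; half-tol=0.154, Σhalf²=0.023816
  +C: nom +7.300 → Σnom=-2.860; wc +0.270/-0.130 → slack +0.468/-0.260; half-tol=0.200, Σhalf²=0.063816
  -D: nom -21.700 → Σnom=-24.560; wc +0.198/-0.461 → slack +0.666/-0.721; half-tol=0.330, Σhalf²=0.172386
  +E: nom +36.230 → Σnom=11.670; wc +0.026/-0.090 → slack +0.692/-0.811; half-tol=0.058, Σhalf²=0.175750
  -F: nom -21.000 → Σnom=-9.330; wc +0.280/-0.220 → slack +0.972/-1.031; half-tol=0.250, Σhalf²=0.238250
Nominal = -9.330. Worst-case = [-9.330 - 1.031, -9.330 + 0.972] = [-10.361, -8.358]. RSS = √0.238250 = 0.488.

nominal=-9.330 wc=[-10.361,-8.358] rss=0.488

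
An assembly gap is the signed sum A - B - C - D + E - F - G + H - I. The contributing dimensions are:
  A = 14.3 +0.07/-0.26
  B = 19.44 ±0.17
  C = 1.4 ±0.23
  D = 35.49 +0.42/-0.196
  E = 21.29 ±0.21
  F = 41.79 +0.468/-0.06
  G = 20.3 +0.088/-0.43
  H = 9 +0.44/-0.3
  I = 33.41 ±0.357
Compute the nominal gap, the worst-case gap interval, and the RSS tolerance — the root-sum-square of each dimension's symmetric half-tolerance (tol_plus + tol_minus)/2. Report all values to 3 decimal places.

Stack each dimension's contribution:
  +A: nom +14.300 → Σnom=14.300; wc +0.070/-0.260 → slack +0.070/-0.260; half-tol=0.165, Σhalf²=0.027225
  -B: nom -19.440 → Σnom=-5.140; wc +0.170/-0.170 → slack +0.240/-0.430; half-tol=0.170, Σhalf²=0.056125
  -C: nom -1.400 → Σnom=-6.540; wc +0.230/-0.230 → slack +0.470/-0.660; half-tol=0.230, Σhalf²=0.109025
  -D: nom -35.490 → Σnom=-42.030; wc +0.196/-0.420 → slack +0.666/-1.080; half-tol=0.308, Σhalf²=0.203889
  +E: nom +21.290 → Σnom=-20.740; wc +0.210/-0.210 → slack +0.876/-1.290; half-tol=0.210, Σhalf²=0.247989
  -F: nom -41.790 → Σnom=-62.530; wc +0.060/-0.468 → slack +0.936/-1.758; half-tol=0.264, Σhalf²=0.317685
  -G: nom -20.300 → Σnom=-82.830; wc +0.430/-0.088 → slack +1.366/-1.846; half-tol=0.259, Σhalf²=0.384766
  +H: nom +9.000 → Σnom=-73.830; wc +0.440/-0.300 → slack +1.806/-2.146; half-tol=0.370, Σhalf²=0.521666
  -I: nom -33.410 → Σnom=-107.240; wc +0.357/-0.357 → slack +2.163/-2.503; half-tol=0.357, Σhalf²=0.649115
Nominal = -107.240. Worst-case = [-107.240 - 2.503, -107.240 + 2.163] = [-109.743, -105.077]. RSS = √0.649115 = 0.806.

nominal=-107.240 wc=[-109.743,-105.077] rss=0.806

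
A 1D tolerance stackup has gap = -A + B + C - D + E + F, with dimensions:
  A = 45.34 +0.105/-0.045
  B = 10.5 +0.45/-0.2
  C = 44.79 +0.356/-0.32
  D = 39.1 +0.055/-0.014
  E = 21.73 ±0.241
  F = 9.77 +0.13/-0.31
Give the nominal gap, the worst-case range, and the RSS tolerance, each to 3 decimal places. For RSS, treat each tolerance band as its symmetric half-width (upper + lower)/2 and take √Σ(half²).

nominal=2.350 wc=[1.119,3.586] rss=0.577

Stack each dimension's contribution:
  -A: nom -45.340 → Σnom=-45.340; wc +0.045/-0.105 → slack +0.045/-0.105; half-tol=0.075, Σhalf²=0.005625
  +B: nom +10.500 → Σnom=-34.840; wc +0.450/-0.200 → slack +0.495/-0.305; half-tol=0.325, Σhalf²=0.111250
  +C: nom +44.790 → Σnom=9.950; wc +0.356/-0.320 → slack +0.851/-0.625; half-tol=0.338, Σhalf²=0.225494
  -D: nom -39.100 → Σnom=-29.150; wc +0.014/-0.055 → slack +0.865/-0.680; half-tol=0.035, Σhalf²=0.226684
  +E: nom +21.730 → Σnom=-7.420; wc +0.241/-0.241 → slack +1.106/-0.921; half-tol=0.241, Σhalf²=0.284765
  +F: nom +9.770 → Σnom=2.350; wc +0.130/-0.310 → slack +1.236/-1.231; half-tol=0.220, Σhalf²=0.333165
Nominal = 2.350. Worst-case = [2.350 - 1.231, 2.350 + 1.236] = [1.119, 3.586]. RSS = √0.333165 = 0.577.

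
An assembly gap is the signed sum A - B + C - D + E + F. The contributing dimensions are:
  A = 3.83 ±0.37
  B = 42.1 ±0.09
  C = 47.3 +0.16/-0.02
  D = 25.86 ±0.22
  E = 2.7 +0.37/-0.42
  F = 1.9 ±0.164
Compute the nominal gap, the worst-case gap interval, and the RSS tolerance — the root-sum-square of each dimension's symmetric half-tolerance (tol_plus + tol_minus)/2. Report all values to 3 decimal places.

Stack each dimension's contribution:
  +A: nom +3.830 → Σnom=3.830; wc +0.370/-0.370 → slack +0.370/-0.370; half-tol=0.370, Σhalf²=0.136900
  -B: nom -42.100 → Σnom=-38.270; wc +0.090/-0.090 → slack +0.460/-0.460; half-tol=0.090, Σhalf²=0.145000
  +C: nom +47.300 → Σnom=9.030; wc +0.160/-0.020 → slack +0.620/-0.480; half-tol=0.090, Σhalf²=0.153100
  -D: nom -25.860 → Σnom=-16.830; wc +0.220/-0.220 → slack +0.840/-0.700; half-tol=0.220, Σhalf²=0.201500
  +E: nom +2.700 → Σnom=-14.130; wc +0.370/-0.420 → slack +1.210/-1.120; half-tol=0.395, Σhalf²=0.357525
  +F: nom +1.900 → Σnom=-12.230; wc +0.164/-0.164 → slack +1.374/-1.284; half-tol=0.164, Σhalf²=0.384421
Nominal = -12.230. Worst-case = [-12.230 - 1.284, -12.230 + 1.374] = [-13.514, -10.856]. RSS = √0.384421 = 0.620.

nominal=-12.230 wc=[-13.514,-10.856] rss=0.620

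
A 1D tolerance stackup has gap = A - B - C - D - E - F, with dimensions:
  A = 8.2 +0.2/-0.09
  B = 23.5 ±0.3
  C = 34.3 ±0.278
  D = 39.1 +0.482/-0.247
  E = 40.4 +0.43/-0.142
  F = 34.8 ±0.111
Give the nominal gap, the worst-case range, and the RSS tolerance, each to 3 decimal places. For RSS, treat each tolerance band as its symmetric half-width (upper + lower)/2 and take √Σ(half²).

Stack each dimension's contribution:
  +A: nom +8.200 → Σnom=8.200; wc +0.200/-0.090 → slack +0.200/-0.090; half-tol=0.145, Σhalf²=0.021025
  -B: nom -23.500 → Σnom=-15.300; wc +0.300/-0.300 → slack +0.500/-0.390; half-tol=0.300, Σhalf²=0.111025
  -C: nom -34.300 → Σnom=-49.600; wc +0.278/-0.278 → slack +0.778/-0.668; half-tol=0.278, Σhalf²=0.188309
  -D: nom -39.100 → Σnom=-88.700; wc +0.247/-0.482 → slack +1.025/-1.150; half-tol=0.364, Σhalf²=0.321169
  -E: nom -40.400 → Σnom=-129.100; wc +0.142/-0.430 → slack +1.167/-1.580; half-tol=0.286, Σhalf²=0.402965
  -F: nom -34.800 → Σnom=-163.900; wc +0.111/-0.111 → slack +1.278/-1.691; half-tol=0.111, Σhalf²=0.415286
Nominal = -163.900. Worst-case = [-163.900 - 1.691, -163.900 + 1.278] = [-165.591, -162.622]. RSS = √0.415286 = 0.644.

nominal=-163.900 wc=[-165.591,-162.622] rss=0.644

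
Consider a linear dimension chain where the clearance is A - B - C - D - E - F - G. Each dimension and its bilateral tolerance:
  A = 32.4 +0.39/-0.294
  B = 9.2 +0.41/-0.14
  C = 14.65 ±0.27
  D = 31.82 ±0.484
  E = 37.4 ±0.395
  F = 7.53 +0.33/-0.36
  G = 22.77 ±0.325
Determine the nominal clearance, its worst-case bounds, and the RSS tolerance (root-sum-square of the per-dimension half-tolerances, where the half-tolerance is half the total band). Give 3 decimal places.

nominal=-90.970 wc=[-93.478,-88.606] rss=0.938

Stack each dimension's contribution:
  +A: nom +32.400 → Σnom=32.400; wc +0.390/-0.294 → slack +0.390/-0.294; half-tol=0.342, Σhalf²=0.116964
  -B: nom -9.200 → Σnom=23.200; wc +0.140/-0.410 → slack +0.530/-0.704; half-tol=0.275, Σhalf²=0.192589
  -C: nom -14.650 → Σnom=8.550; wc +0.270/-0.270 → slack +0.800/-0.974; half-tol=0.270, Σhalf²=0.265489
  -D: nom -31.820 → Σnom=-23.270; wc +0.484/-0.484 → slack +1.284/-1.458; half-tol=0.484, Σhalf²=0.499745
  -E: nom -37.400 → Σnom=-60.670; wc +0.395/-0.395 → slack +1.679/-1.853; half-tol=0.395, Σhalf²=0.655770
  -F: nom -7.530 → Σnom=-68.200; wc +0.360/-0.330 → slack +2.039/-2.183; half-tol=0.345, Σhalf²=0.774795
  -G: nom -22.770 → Σnom=-90.970; wc +0.325/-0.325 → slack +2.364/-2.508; half-tol=0.325, Σhalf²=0.880420
Nominal = -90.970. Worst-case = [-90.970 - 2.508, -90.970 + 2.364] = [-93.478, -88.606]. RSS = √0.880420 = 0.938.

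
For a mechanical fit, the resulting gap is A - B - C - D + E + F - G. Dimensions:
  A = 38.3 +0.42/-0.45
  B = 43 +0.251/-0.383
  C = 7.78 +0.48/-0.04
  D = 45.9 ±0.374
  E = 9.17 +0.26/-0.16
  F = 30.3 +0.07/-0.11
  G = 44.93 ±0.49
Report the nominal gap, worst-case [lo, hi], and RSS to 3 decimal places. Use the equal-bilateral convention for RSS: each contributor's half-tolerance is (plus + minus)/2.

nominal=-63.840 wc=[-66.155,-61.803] rss=0.889

Stack each dimension's contribution:
  +A: nom +38.300 → Σnom=38.300; wc +0.420/-0.450 → slack +0.420/-0.450; half-tol=0.435, Σhalf²=0.189225
  -B: nom -43.000 → Σnom=-4.700; wc +0.383/-0.251 → slack +0.803/-0.701; half-tol=0.317, Σhalf²=0.289714
  -C: nom -7.780 → Σnom=-12.480; wc +0.040/-0.480 → slack +0.843/-1.181; half-tol=0.260, Σhalf²=0.357314
  -D: nom -45.900 → Σnom=-58.380; wc +0.374/-0.374 → slack +1.217/-1.555; half-tol=0.374, Σhalf²=0.497190
  +E: nom +9.170 → Σnom=-49.210; wc +0.260/-0.160 → slack +1.477/-1.715; half-tol=0.210, Σhalf²=0.541290
  +F: nom +30.300 → Σnom=-18.910; wc +0.070/-0.110 → slack +1.547/-1.825; half-tol=0.090, Σhalf²=0.549390
  -G: nom -44.930 → Σnom=-63.840; wc +0.490/-0.490 → slack +2.037/-2.315; half-tol=0.490, Σhalf²=0.789490
Nominal = -63.840. Worst-case = [-63.840 - 2.315, -63.840 + 2.037] = [-66.155, -61.803]. RSS = √0.789490 = 0.889.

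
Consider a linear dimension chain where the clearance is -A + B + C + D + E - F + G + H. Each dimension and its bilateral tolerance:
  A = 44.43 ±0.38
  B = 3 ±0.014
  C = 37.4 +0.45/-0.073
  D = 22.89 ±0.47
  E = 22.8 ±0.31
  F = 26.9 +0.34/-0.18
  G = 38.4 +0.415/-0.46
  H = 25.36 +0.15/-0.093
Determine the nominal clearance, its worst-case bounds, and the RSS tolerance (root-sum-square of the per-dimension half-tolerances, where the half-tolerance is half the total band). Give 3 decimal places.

nominal=78.520 wc=[76.380,80.889] rss=0.897

Stack each dimension's contribution:
  -A: nom -44.430 → Σnom=-44.430; wc +0.380/-0.380 → slack +0.380/-0.380; half-tol=0.380, Σhalf²=0.144400
  +B: nom +3.000 → Σnom=-41.430; wc +0.014/-0.014 → slack +0.394/-0.394; half-tol=0.014, Σhalf²=0.144596
  +C: nom +37.400 → Σnom=-4.030; wc +0.450/-0.073 → slack +0.844/-0.467; half-tol=0.262, Σhalf²=0.212978
  +D: nom +22.890 → Σnom=18.860; wc +0.470/-0.470 → slack +1.314/-0.937; half-tol=0.470, Σhalf²=0.433878
  +E: nom +22.800 → Σnom=41.660; wc +0.310/-0.310 → slack +1.624/-1.247; half-tol=0.310, Σhalf²=0.529978
  -F: nom -26.900 → Σnom=14.760; wc +0.180/-0.340 → slack +1.804/-1.587; half-tol=0.260, Σhalf²=0.597578
  +G: nom +38.400 → Σnom=53.160; wc +0.415/-0.460 → slack +2.219/-2.047; half-tol=0.438, Σhalf²=0.788984
  +H: nom +25.360 → Σnom=78.520; wc +0.150/-0.093 → slack +2.369/-2.140; half-tol=0.121, Σhalf²=0.803747
Nominal = 78.520. Worst-case = [78.520 - 2.140, 78.520 + 2.369] = [76.380, 80.889]. RSS = √0.803747 = 0.897.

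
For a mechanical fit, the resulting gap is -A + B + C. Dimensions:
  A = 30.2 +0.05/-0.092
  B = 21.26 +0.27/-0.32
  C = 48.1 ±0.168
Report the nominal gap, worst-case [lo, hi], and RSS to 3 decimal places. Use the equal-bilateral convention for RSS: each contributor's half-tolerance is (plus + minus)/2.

Stack each dimension's contribution:
  -A: nom -30.200 → Σnom=-30.200; wc +0.092/-0.050 → slack +0.092/-0.050; half-tol=0.071, Σhalf²=0.005041
  +B: nom +21.260 → Σnom=-8.940; wc +0.270/-0.320 → slack +0.362/-0.370; half-tol=0.295, Σhalf²=0.092066
  +C: nom +48.100 → Σnom=39.160; wc +0.168/-0.168 → slack +0.530/-0.538; half-tol=0.168, Σhalf²=0.120290
Nominal = 39.160. Worst-case = [39.160 - 0.538, 39.160 + 0.530] = [38.622, 39.690]. RSS = √0.120290 = 0.347.

nominal=39.160 wc=[38.622,39.690] rss=0.347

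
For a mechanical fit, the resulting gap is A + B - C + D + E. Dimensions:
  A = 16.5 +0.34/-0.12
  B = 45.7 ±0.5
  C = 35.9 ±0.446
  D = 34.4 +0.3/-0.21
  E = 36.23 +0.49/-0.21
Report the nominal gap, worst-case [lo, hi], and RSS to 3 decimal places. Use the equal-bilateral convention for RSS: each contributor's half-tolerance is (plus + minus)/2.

nominal=96.930 wc=[95.444,99.006] rss=0.830

Stack each dimension's contribution:
  +A: nom +16.500 → Σnom=16.500; wc +0.340/-0.120 → slack +0.340/-0.120; half-tol=0.230, Σhalf²=0.052900
  +B: nom +45.700 → Σnom=62.200; wc +0.500/-0.500 → slack +0.840/-0.620; half-tol=0.500, Σhalf²=0.302900
  -C: nom -35.900 → Σnom=26.300; wc +0.446/-0.446 → slack +1.286/-1.066; half-tol=0.446, Σhalf²=0.501816
  +D: nom +34.400 → Σnom=60.700; wc +0.300/-0.210 → slack +1.586/-1.276; half-tol=0.255, Σhalf²=0.566841
  +E: nom +36.230 → Σnom=96.930; wc +0.490/-0.210 → slack +2.076/-1.486; half-tol=0.350, Σhalf²=0.689341
Nominal = 96.930. Worst-case = [96.930 - 1.486, 96.930 + 2.076] = [95.444, 99.006]. RSS = √0.689341 = 0.830.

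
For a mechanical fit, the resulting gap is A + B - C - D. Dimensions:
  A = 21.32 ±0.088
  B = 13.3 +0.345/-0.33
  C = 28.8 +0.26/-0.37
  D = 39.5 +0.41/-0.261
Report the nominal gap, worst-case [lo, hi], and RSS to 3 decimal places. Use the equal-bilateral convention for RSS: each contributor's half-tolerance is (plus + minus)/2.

Stack each dimension's contribution:
  +A: nom +21.320 → Σnom=21.320; wc +0.088/-0.088 → slack +0.088/-0.088; half-tol=0.088, Σhalf²=0.007744
  +B: nom +13.300 → Σnom=34.620; wc +0.345/-0.330 → slack +0.433/-0.418; half-tol=0.338, Σhalf²=0.121650
  -C: nom -28.800 → Σnom=5.820; wc +0.370/-0.260 → slack +0.803/-0.678; half-tol=0.315, Σhalf²=0.220875
  -D: nom -39.500 → Σnom=-33.680; wc +0.261/-0.410 → slack +1.064/-1.088; half-tol=0.336, Σhalf²=0.333436
Nominal = -33.680. Worst-case = [-33.680 - 1.088, -33.680 + 1.064] = [-34.768, -32.616]. RSS = √0.333436 = 0.577.

nominal=-33.680 wc=[-34.768,-32.616] rss=0.577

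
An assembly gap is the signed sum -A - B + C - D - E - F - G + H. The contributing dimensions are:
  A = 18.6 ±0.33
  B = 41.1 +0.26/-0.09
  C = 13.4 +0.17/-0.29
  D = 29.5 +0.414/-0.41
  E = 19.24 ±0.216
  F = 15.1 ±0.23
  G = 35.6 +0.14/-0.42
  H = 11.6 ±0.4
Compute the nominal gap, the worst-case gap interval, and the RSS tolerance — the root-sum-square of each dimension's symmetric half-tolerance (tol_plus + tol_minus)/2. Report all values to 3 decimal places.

Stack each dimension's contribution:
  -A: nom -18.600 → Σnom=-18.600; wc +0.330/-0.330 → slack +0.330/-0.330; half-tol=0.330, Σhalf²=0.108900
  -B: nom -41.100 → Σnom=-59.700; wc +0.090/-0.260 → slack +0.420/-0.590; half-tol=0.175, Σhalf²=0.139525
  +C: nom +13.400 → Σnom=-46.300; wc +0.170/-0.290 → slack +0.590/-0.880; half-tol=0.230, Σhalf²=0.192425
  -D: nom -29.500 → Σnom=-75.800; wc +0.410/-0.414 → slack +1.000/-1.294; half-tol=0.412, Σhalf²=0.362169
  -E: nom -19.240 → Σnom=-95.040; wc +0.216/-0.216 → slack +1.216/-1.510; half-tol=0.216, Σhalf²=0.408825
  -F: nom -15.100 → Σnom=-110.140; wc +0.230/-0.230 → slack +1.446/-1.740; half-tol=0.230, Σhalf²=0.461725
  -G: nom -35.600 → Σnom=-145.740; wc +0.420/-0.140 → slack +1.866/-1.880; half-tol=0.280, Σhalf²=0.540125
  +H: nom +11.600 → Σnom=-134.140; wc +0.400/-0.400 → slack +2.266/-2.280; half-tol=0.400, Σhalf²=0.700125
Nominal = -134.140. Worst-case = [-134.140 - 2.280, -134.140 + 2.266] = [-136.420, -131.874]. RSS = √0.700125 = 0.837.

nominal=-134.140 wc=[-136.420,-131.874] rss=0.837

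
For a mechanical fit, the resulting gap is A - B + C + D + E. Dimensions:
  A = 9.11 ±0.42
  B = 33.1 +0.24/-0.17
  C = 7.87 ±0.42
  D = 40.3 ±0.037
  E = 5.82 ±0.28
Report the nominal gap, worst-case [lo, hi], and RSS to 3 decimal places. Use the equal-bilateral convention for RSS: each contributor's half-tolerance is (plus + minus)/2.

nominal=30.000 wc=[28.603,31.327] rss=0.689

Stack each dimension's contribution:
  +A: nom +9.110 → Σnom=9.110; wc +0.420/-0.420 → slack +0.420/-0.420; half-tol=0.420, Σhalf²=0.176400
  -B: nom -33.100 → Σnom=-23.990; wc +0.170/-0.240 → slack +0.590/-0.660; half-tol=0.205, Σhalf²=0.218425
  +C: nom +7.870 → Σnom=-16.120; wc +0.420/-0.420 → slack +1.010/-1.080; half-tol=0.420, Σhalf²=0.394825
  +D: nom +40.300 → Σnom=24.180; wc +0.037/-0.037 → slack +1.047/-1.117; half-tol=0.037, Σhalf²=0.396194
  +E: nom +5.820 → Σnom=30.000; wc +0.280/-0.280 → slack +1.327/-1.397; half-tol=0.280, Σhalf²=0.474594
Nominal = 30.000. Worst-case = [30.000 - 1.397, 30.000 + 1.327] = [28.603, 31.327]. RSS = √0.474594 = 0.689.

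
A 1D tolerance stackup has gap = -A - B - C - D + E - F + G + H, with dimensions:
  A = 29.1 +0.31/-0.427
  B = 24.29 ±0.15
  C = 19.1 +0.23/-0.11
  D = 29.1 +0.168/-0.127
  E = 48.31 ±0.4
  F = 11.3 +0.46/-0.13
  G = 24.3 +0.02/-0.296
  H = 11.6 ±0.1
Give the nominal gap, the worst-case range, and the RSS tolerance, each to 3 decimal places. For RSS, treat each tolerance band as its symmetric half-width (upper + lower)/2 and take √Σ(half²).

nominal=-28.680 wc=[-30.794,-27.216] rss=0.701

Stack each dimension's contribution:
  -A: nom -29.100 → Σnom=-29.100; wc +0.427/-0.310 → slack +0.427/-0.310; half-tol=0.368, Σhalf²=0.135792
  -B: nom -24.290 → Σnom=-53.390; wc +0.150/-0.150 → slack +0.577/-0.460; half-tol=0.150, Σhalf²=0.158292
  -C: nom -19.100 → Σnom=-72.490; wc +0.110/-0.230 → slack +0.687/-0.690; half-tol=0.170, Σhalf²=0.187192
  -D: nom -29.100 → Σnom=-101.590; wc +0.127/-0.168 → slack +0.814/-0.858; half-tol=0.148, Σhalf²=0.208949
  +E: nom +48.310 → Σnom=-53.280; wc +0.400/-0.400 → slack +1.214/-1.258; half-tol=0.400, Σhalf²=0.368949
  -F: nom -11.300 → Σnom=-64.580; wc +0.130/-0.460 → slack +1.344/-1.718; half-tol=0.295, Σhalf²=0.455974
  +G: nom +24.300 → Σnom=-40.280; wc +0.020/-0.296 → slack +1.364/-2.014; half-tol=0.158, Σhalf²=0.480938
  +H: nom +11.600 → Σnom=-28.680; wc +0.100/-0.100 → slack +1.464/-2.114; half-tol=0.100, Σhalf²=0.490938
Nominal = -28.680. Worst-case = [-28.680 - 2.114, -28.680 + 1.464] = [-30.794, -27.216]. RSS = √0.490938 = 0.701.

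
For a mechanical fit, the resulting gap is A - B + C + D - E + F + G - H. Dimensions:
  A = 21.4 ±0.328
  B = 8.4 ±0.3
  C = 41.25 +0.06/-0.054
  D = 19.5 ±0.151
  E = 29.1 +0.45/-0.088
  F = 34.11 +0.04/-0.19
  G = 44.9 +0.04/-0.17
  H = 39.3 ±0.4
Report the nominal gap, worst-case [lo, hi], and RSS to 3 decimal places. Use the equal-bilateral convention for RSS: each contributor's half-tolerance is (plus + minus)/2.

Stack each dimension's contribution:
  +A: nom +21.400 → Σnom=21.400; wc +0.328/-0.328 → slack +0.328/-0.328; half-tol=0.328, Σhalf²=0.107584
  -B: nom -8.400 → Σnom=13.000; wc +0.300/-0.300 → slack +0.628/-0.628; half-tol=0.300, Σhalf²=0.197584
  +C: nom +41.250 → Σnom=54.250; wc +0.060/-0.054 → slack +0.688/-0.682; half-tol=0.057, Σhalf²=0.200833
  +D: nom +19.500 → Σnom=73.750; wc +0.151/-0.151 → slack +0.839/-0.833; half-tol=0.151, Σhalf²=0.223634
  -E: nom -29.100 → Σnom=44.650; wc +0.088/-0.450 → slack +0.927/-1.283; half-tol=0.269, Σhalf²=0.295995
  +F: nom +34.110 → Σnom=78.760; wc +0.040/-0.190 → slack +0.967/-1.473; half-tol=0.115, Σhalf²=0.309220
  +G: nom +44.900 → Σnom=123.660; wc +0.040/-0.170 → slack +1.007/-1.643; half-tol=0.105, Σhalf²=0.320245
  -H: nom -39.300 → Σnom=84.360; wc +0.400/-0.400 → slack +1.407/-2.043; half-tol=0.400, Σhalf²=0.480245
Nominal = 84.360. Worst-case = [84.360 - 2.043, 84.360 + 1.407] = [82.317, 85.767]. RSS = √0.480245 = 0.693.

nominal=84.360 wc=[82.317,85.767] rss=0.693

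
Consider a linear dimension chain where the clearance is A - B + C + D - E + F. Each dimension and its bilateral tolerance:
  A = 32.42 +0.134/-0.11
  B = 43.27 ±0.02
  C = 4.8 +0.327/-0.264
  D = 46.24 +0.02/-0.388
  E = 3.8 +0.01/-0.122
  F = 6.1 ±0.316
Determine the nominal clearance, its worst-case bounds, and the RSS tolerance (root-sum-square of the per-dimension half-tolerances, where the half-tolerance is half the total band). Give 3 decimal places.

nominal=42.490 wc=[41.382,43.429] rss=0.498

Stack each dimension's contribution:
  +A: nom +32.420 → Σnom=32.420; wc +0.134/-0.110 → slack +0.134/-0.110; half-tol=0.122, Σhalf²=0.014884
  -B: nom -43.270 → Σnom=-10.850; wc +0.020/-0.020 → slack +0.154/-0.130; half-tol=0.020, Σhalf²=0.015284
  +C: nom +4.800 → Σnom=-6.050; wc +0.327/-0.264 → slack +0.481/-0.394; half-tol=0.295, Σhalf²=0.102604
  +D: nom +46.240 → Σnom=40.190; wc +0.020/-0.388 → slack +0.501/-0.782; half-tol=0.204, Σhalf²=0.144220
  -E: nom -3.800 → Σnom=36.390; wc +0.122/-0.010 → slack +0.623/-0.792; half-tol=0.066, Σhalf²=0.148576
  +F: nom +6.100 → Σnom=42.490; wc +0.316/-0.316 → slack +0.939/-1.108; half-tol=0.316, Σhalf²=0.248432
Nominal = 42.490. Worst-case = [42.490 - 1.108, 42.490 + 0.939] = [41.382, 43.429]. RSS = √0.248432 = 0.498.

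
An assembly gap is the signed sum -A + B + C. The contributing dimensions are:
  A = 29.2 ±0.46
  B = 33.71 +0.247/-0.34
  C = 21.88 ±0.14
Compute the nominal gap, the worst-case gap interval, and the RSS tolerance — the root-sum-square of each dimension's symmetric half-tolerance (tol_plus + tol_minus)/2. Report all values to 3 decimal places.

Stack each dimension's contribution:
  -A: nom -29.200 → Σnom=-29.200; wc +0.460/-0.460 → slack +0.460/-0.460; half-tol=0.460, Σhalf²=0.211600
  +B: nom +33.710 → Σnom=4.510; wc +0.247/-0.340 → slack +0.707/-0.800; half-tol=0.293, Σhalf²=0.297742
  +C: nom +21.880 → Σnom=26.390; wc +0.140/-0.140 → slack +0.847/-0.940; half-tol=0.140, Σhalf²=0.317342
Nominal = 26.390. Worst-case = [26.390 - 0.940, 26.390 + 0.847] = [25.450, 27.237]. RSS = √0.317342 = 0.563.

nominal=26.390 wc=[25.450,27.237] rss=0.563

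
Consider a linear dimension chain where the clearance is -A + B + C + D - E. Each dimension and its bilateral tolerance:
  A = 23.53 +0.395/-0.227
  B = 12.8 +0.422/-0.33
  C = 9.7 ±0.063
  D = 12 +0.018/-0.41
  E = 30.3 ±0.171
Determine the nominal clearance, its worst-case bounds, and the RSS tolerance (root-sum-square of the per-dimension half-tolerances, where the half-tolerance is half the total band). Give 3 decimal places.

nominal=-19.330 wc=[-20.699,-18.429] rss=0.563

Stack each dimension's contribution:
  -A: nom -23.530 → Σnom=-23.530; wc +0.227/-0.395 → slack +0.227/-0.395; half-tol=0.311, Σhalf²=0.096721
  +B: nom +12.800 → Σnom=-10.730; wc +0.422/-0.330 → slack +0.649/-0.725; half-tol=0.376, Σhalf²=0.238097
  +C: nom +9.700 → Σnom=-1.030; wc +0.063/-0.063 → slack +0.712/-0.788; half-tol=0.063, Σhalf²=0.242066
  +D: nom +12.000 → Σnom=10.970; wc +0.018/-0.410 → slack +0.730/-1.198; half-tol=0.214, Σhalf²=0.287862
  -E: nom -30.300 → Σnom=-19.330; wc +0.171/-0.171 → slack +0.901/-1.369; half-tol=0.171, Σhalf²=0.317103
Nominal = -19.330. Worst-case = [-19.330 - 1.369, -19.330 + 0.901] = [-20.699, -18.429]. RSS = √0.317103 = 0.563.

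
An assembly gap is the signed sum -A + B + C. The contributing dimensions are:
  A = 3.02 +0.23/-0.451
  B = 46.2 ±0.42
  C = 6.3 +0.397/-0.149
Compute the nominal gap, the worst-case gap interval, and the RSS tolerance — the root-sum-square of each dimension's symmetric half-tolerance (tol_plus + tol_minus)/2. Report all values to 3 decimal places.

nominal=49.480 wc=[48.681,50.748] rss=0.606

Stack each dimension's contribution:
  -A: nom -3.020 → Σnom=-3.020; wc +0.451/-0.230 → slack +0.451/-0.230; half-tol=0.341, Σhalf²=0.115940
  +B: nom +46.200 → Σnom=43.180; wc +0.420/-0.420 → slack +0.871/-0.650; half-tol=0.420, Σhalf²=0.292340
  +C: nom +6.300 → Σnom=49.480; wc +0.397/-0.149 → slack +1.268/-0.799; half-tol=0.273, Σhalf²=0.366869
Nominal = 49.480. Worst-case = [49.480 - 0.799, 49.480 + 1.268] = [48.681, 50.748]. RSS = √0.366869 = 0.606.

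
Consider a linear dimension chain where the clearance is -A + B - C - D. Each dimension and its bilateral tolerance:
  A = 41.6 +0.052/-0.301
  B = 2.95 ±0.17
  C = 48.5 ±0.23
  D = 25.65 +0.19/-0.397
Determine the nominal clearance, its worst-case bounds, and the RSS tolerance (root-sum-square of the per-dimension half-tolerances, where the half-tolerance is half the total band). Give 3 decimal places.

Stack each dimension's contribution:
  -A: nom -41.600 → Σnom=-41.600; wc +0.301/-0.052 → slack +0.301/-0.052; half-tol=0.176, Σhalf²=0.031152
  +B: nom +2.950 → Σnom=-38.650; wc +0.170/-0.170 → slack +0.471/-0.222; half-tol=0.170, Σhalf²=0.060052
  -C: nom -48.500 → Σnom=-87.150; wc +0.230/-0.230 → slack +0.701/-0.452; half-tol=0.230, Σhalf²=0.112952
  -D: nom -25.650 → Σnom=-112.800; wc +0.397/-0.190 → slack +1.098/-0.642; half-tol=0.293, Σhalf²=0.199095
Nominal = -112.800. Worst-case = [-112.800 - 0.642, -112.800 + 1.098] = [-113.442, -111.702]. RSS = √0.199095 = 0.446.

nominal=-112.800 wc=[-113.442,-111.702] rss=0.446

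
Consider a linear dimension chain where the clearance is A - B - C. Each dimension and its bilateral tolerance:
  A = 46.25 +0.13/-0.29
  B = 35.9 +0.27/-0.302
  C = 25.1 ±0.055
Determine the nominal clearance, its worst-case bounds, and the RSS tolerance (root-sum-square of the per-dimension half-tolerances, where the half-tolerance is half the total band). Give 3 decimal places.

nominal=-14.750 wc=[-15.365,-14.263] rss=0.359

Stack each dimension's contribution:
  +A: nom +46.250 → Σnom=46.250; wc +0.130/-0.290 → slack +0.130/-0.290; half-tol=0.210, Σhalf²=0.044100
  -B: nom -35.900 → Σnom=10.350; wc +0.302/-0.270 → slack +0.432/-0.560; half-tol=0.286, Σhalf²=0.125896
  -C: nom -25.100 → Σnom=-14.750; wc +0.055/-0.055 → slack +0.487/-0.615; half-tol=0.055, Σhalf²=0.128921
Nominal = -14.750. Worst-case = [-14.750 - 0.615, -14.750 + 0.487] = [-15.365, -14.263]. RSS = √0.128921 = 0.359.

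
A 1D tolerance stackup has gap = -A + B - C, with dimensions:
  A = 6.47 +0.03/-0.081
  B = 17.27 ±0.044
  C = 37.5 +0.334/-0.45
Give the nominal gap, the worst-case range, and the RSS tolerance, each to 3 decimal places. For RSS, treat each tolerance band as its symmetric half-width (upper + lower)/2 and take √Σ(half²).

Stack each dimension's contribution:
  -A: nom -6.470 → Σnom=-6.470; wc +0.081/-0.030 → slack +0.081/-0.030; half-tol=0.056, Σhalf²=0.003080
  +B: nom +17.270 → Σnom=10.800; wc +0.044/-0.044 → slack +0.125/-0.074; half-tol=0.044, Σhalf²=0.005016
  -C: nom -37.500 → Σnom=-26.700; wc +0.450/-0.334 → slack +0.575/-0.408; half-tol=0.392, Σhalf²=0.158680
Nominal = -26.700. Worst-case = [-26.700 - 0.408, -26.700 + 0.575] = [-27.108, -26.125]. RSS = √0.158680 = 0.398.

nominal=-26.700 wc=[-27.108,-26.125] rss=0.398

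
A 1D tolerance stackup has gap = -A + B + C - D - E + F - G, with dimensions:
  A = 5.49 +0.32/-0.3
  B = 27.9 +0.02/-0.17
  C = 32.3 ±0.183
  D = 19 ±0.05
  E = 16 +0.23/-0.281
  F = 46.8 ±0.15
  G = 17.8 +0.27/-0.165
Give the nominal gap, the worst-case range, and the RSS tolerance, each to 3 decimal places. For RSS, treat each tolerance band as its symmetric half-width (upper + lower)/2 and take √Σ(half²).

Stack each dimension's contribution:
  -A: nom -5.490 → Σnom=-5.490; wc +0.300/-0.320 → slack +0.300/-0.320; half-tol=0.310, Σhalf²=0.096100
  +B: nom +27.900 → Σnom=22.410; wc +0.020/-0.170 → slack +0.320/-0.490; half-tol=0.095, Σhalf²=0.105125
  +C: nom +32.300 → Σnom=54.710; wc +0.183/-0.183 → slack +0.503/-0.673; half-tol=0.183, Σhalf²=0.138614
  -D: nom -19.000 → Σnom=35.710; wc +0.050/-0.050 → slack +0.553/-0.723; half-tol=0.050, Σhalf²=0.141114
  -E: nom -16.000 → Σnom=19.710; wc +0.281/-0.230 → slack +0.834/-0.953; half-tol=0.256, Σhalf²=0.206394
  +F: nom +46.800 → Σnom=66.510; wc +0.150/-0.150 → slack +0.984/-1.103; half-tol=0.150, Σhalf²=0.228894
  -G: nom -17.800 → Σnom=48.710; wc +0.165/-0.270 → slack +1.149/-1.373; half-tol=0.218, Σhalf²=0.276201
Nominal = 48.710. Worst-case = [48.710 - 1.373, 48.710 + 1.149] = [47.337, 49.859]. RSS = √0.276201 = 0.526.

nominal=48.710 wc=[47.337,49.859] rss=0.526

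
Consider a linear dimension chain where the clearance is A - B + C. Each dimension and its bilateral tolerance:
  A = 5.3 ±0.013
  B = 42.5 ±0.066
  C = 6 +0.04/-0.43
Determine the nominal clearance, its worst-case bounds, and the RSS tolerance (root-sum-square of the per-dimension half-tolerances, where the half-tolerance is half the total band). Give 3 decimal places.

nominal=-31.200 wc=[-31.709,-31.081] rss=0.244

Stack each dimension's contribution:
  +A: nom +5.300 → Σnom=5.300; wc +0.013/-0.013 → slack +0.013/-0.013; half-tol=0.013, Σhalf²=0.000169
  -B: nom -42.500 → Σnom=-37.200; wc +0.066/-0.066 → slack +0.079/-0.079; half-tol=0.066, Σhalf²=0.004525
  +C: nom +6.000 → Σnom=-31.200; wc +0.040/-0.430 → slack +0.119/-0.509; half-tol=0.235, Σhalf²=0.059750
Nominal = -31.200. Worst-case = [-31.200 - 0.509, -31.200 + 0.119] = [-31.709, -31.081]. RSS = √0.059750 = 0.244.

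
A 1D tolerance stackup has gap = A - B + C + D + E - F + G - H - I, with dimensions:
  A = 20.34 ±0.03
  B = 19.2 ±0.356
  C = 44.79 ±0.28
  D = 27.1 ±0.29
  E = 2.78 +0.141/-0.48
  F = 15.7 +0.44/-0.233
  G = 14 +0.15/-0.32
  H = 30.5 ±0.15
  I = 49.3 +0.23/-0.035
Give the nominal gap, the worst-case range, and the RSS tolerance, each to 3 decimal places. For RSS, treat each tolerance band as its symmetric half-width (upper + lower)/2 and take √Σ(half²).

Stack each dimension's contribution:
  +A: nom +20.340 → Σnom=20.340; wc +0.030/-0.030 → slack +0.030/-0.030; half-tol=0.030, Σhalf²=0.000900
  -B: nom -19.200 → Σnom=1.140; wc +0.356/-0.356 → slack +0.386/-0.386; half-tol=0.356, Σhalf²=0.127636
  +C: nom +44.790 → Σnom=45.930; wc +0.280/-0.280 → slack +0.666/-0.666; half-tol=0.280, Σhalf²=0.206036
  +D: nom +27.100 → Σnom=73.030; wc +0.290/-0.290 → slack +0.956/-0.956; half-tol=0.290, Σhalf²=0.290136
  +E: nom +2.780 → Σnom=75.810; wc +0.141/-0.480 → slack +1.097/-1.436; half-tol=0.310, Σhalf²=0.386546
  -F: nom -15.700 → Σnom=60.110; wc +0.233/-0.440 → slack +1.330/-1.876; half-tol=0.337, Σhalf²=0.499779
  +G: nom +14.000 → Σnom=74.110; wc +0.150/-0.320 → slack +1.480/-2.196; half-tol=0.235, Σhalf²=0.555003
  -H: nom -30.500 → Σnom=43.610; wc +0.150/-0.150 → slack +1.630/-2.346; half-tol=0.150, Σhalf²=0.577503
  -I: nom -49.300 → Σnom=-5.690; wc +0.035/-0.230 → slack +1.665/-2.576; half-tol=0.133, Σhalf²=0.595060
Nominal = -5.690. Worst-case = [-5.690 - 2.576, -5.690 + 1.665] = [-8.266, -4.025]. RSS = √0.595060 = 0.771.

nominal=-5.690 wc=[-8.266,-4.025] rss=0.771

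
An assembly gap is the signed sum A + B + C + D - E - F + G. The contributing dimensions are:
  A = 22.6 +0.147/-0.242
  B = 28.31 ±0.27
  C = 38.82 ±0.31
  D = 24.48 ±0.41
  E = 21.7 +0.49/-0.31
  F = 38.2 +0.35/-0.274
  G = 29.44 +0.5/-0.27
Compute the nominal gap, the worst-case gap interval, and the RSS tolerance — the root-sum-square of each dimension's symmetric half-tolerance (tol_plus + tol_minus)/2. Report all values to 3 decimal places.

Stack each dimension's contribution:
  +A: nom +22.600 → Σnom=22.600; wc +0.147/-0.242 → slack +0.147/-0.242; half-tol=0.195, Σhalf²=0.037830
  +B: nom +28.310 → Σnom=50.910; wc +0.270/-0.270 → slack +0.417/-0.512; half-tol=0.270, Σhalf²=0.110730
  +C: nom +38.820 → Σnom=89.730; wc +0.310/-0.310 → slack +0.727/-0.822; half-tol=0.310, Σhalf²=0.206830
  +D: nom +24.480 → Σnom=114.210; wc +0.410/-0.410 → slack +1.137/-1.232; half-tol=0.410, Σhalf²=0.374930
  -E: nom -21.700 → Σnom=92.510; wc +0.310/-0.490 → slack +1.447/-1.722; half-tol=0.400, Σhalf²=0.534930
  -F: nom -38.200 → Σnom=54.310; wc +0.274/-0.350 → slack +1.721/-2.072; half-tol=0.312, Σhalf²=0.632274
  +G: nom +29.440 → Σnom=83.750; wc +0.500/-0.270 → slack +2.221/-2.342; half-tol=0.385, Σhalf²=0.780499
Nominal = 83.750. Worst-case = [83.750 - 2.342, 83.750 + 2.221] = [81.408, 85.971]. RSS = √0.780499 = 0.883.

nominal=83.750 wc=[81.408,85.971] rss=0.883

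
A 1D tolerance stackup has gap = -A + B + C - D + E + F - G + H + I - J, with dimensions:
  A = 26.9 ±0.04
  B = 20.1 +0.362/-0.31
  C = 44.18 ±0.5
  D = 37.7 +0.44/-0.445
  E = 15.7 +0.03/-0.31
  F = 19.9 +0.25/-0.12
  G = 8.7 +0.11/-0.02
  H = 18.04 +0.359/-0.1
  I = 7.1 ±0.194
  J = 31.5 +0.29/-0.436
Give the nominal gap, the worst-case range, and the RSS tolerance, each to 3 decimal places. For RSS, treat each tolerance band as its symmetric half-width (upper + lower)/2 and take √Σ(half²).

nominal=20.220 wc=[17.806,22.856] rss=0.922

Stack each dimension's contribution:
  -A: nom -26.900 → Σnom=-26.900; wc +0.040/-0.040 → slack +0.040/-0.040; half-tol=0.040, Σhalf²=0.001600
  +B: nom +20.100 → Σnom=-6.800; wc +0.362/-0.310 → slack +0.402/-0.350; half-tol=0.336, Σhalf²=0.114496
  +C: nom +44.180 → Σnom=37.380; wc +0.500/-0.500 → slack +0.902/-0.850; half-tol=0.500, Σhalf²=0.364496
  -D: nom -37.700 → Σnom=-0.320; wc +0.445/-0.440 → slack +1.347/-1.290; half-tol=0.443, Σhalf²=0.560302
  +E: nom +15.700 → Σnom=15.380; wc +0.030/-0.310 → slack +1.377/-1.600; half-tol=0.170, Σhalf²=0.589202
  +F: nom +19.900 → Σnom=35.280; wc +0.250/-0.120 → slack +1.627/-1.720; half-tol=0.185, Σhalf²=0.623427
  -G: nom -8.700 → Σnom=26.580; wc +0.020/-0.110 → slack +1.647/-1.830; half-tol=0.065, Σhalf²=0.627652
  +H: nom +18.040 → Σnom=44.620; wc +0.359/-0.100 → slack +2.006/-1.930; half-tol=0.229, Σhalf²=0.680323
  +I: nom +7.100 → Σnom=51.720; wc +0.194/-0.194 → slack +2.200/-2.124; half-tol=0.194, Σhalf²=0.717959
  -J: nom -31.500 → Σnom=20.220; wc +0.436/-0.290 → slack +2.636/-2.414; half-tol=0.363, Σhalf²=0.849728
Nominal = 20.220. Worst-case = [20.220 - 2.414, 20.220 + 2.636] = [17.806, 22.856]. RSS = √0.849728 = 0.922.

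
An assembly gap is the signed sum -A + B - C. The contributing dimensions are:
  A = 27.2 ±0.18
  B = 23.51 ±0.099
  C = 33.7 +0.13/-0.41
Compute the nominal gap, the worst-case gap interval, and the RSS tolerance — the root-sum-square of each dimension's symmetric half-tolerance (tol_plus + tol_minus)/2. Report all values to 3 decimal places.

Stack each dimension's contribution:
  -A: nom -27.200 → Σnom=-27.200; wc +0.180/-0.180 → slack +0.180/-0.180; half-tol=0.180, Σhalf²=0.032400
  +B: nom +23.510 → Σnom=-3.690; wc +0.099/-0.099 → slack +0.279/-0.279; half-tol=0.099, Σhalf²=0.042201
  -C: nom -33.700 → Σnom=-37.390; wc +0.410/-0.130 → slack +0.689/-0.409; half-tol=0.270, Σhalf²=0.115101
Nominal = -37.390. Worst-case = [-37.390 - 0.409, -37.390 + 0.689] = [-37.799, -36.701]. RSS = √0.115101 = 0.339.

nominal=-37.390 wc=[-37.799,-36.701] rss=0.339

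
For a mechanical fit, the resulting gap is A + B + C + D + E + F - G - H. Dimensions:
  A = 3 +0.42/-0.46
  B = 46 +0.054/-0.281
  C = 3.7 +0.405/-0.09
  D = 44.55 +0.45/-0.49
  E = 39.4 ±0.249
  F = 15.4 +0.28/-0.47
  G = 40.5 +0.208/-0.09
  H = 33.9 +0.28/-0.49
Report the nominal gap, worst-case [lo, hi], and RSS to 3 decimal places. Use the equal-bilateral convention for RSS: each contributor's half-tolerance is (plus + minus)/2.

Stack each dimension's contribution:
  +A: nom +3.000 → Σnom=3.000; wc +0.420/-0.460 → slack +0.420/-0.460; half-tol=0.440, Σhalf²=0.193600
  +B: nom +46.000 → Σnom=49.000; wc +0.054/-0.281 → slack +0.474/-0.741; half-tol=0.168, Σhalf²=0.221656
  +C: nom +3.700 → Σnom=52.700; wc +0.405/-0.090 → slack +0.879/-0.831; half-tol=0.247, Σhalf²=0.282913
  +D: nom +44.550 → Σnom=97.250; wc +0.450/-0.490 → slack +1.329/-1.321; half-tol=0.470, Σhalf²=0.503812
  +E: nom +39.400 → Σnom=136.650; wc +0.249/-0.249 → slack +1.578/-1.570; half-tol=0.249, Σhalf²=0.565813
  +F: nom +15.400 → Σnom=152.050; wc +0.280/-0.470 → slack +1.858/-2.040; half-tol=0.375, Σhalf²=0.706438
  -G: nom -40.500 → Σnom=111.550; wc +0.090/-0.208 → slack +1.948/-2.248; half-tol=0.149, Σhalf²=0.728639
  -H: nom -33.900 → Σnom=77.650; wc +0.490/-0.280 → slack +2.438/-2.528; half-tol=0.385, Σhalf²=0.876864
Nominal = 77.650. Worst-case = [77.650 - 2.528, 77.650 + 2.438] = [75.122, 80.088]. RSS = √0.876864 = 0.936.

nominal=77.650 wc=[75.122,80.088] rss=0.936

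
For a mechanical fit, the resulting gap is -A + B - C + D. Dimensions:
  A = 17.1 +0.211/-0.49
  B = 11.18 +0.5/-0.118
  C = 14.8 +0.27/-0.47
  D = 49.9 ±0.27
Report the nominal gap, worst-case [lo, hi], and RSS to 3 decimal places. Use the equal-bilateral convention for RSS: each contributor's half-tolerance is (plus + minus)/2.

Stack each dimension's contribution:
  -A: nom -17.100 → Σnom=-17.100; wc +0.490/-0.211 → slack +0.490/-0.211; half-tol=0.350, Σhalf²=0.122850
  +B: nom +11.180 → Σnom=-5.920; wc +0.500/-0.118 → slack +0.990/-0.329; half-tol=0.309, Σhalf²=0.218331
  -C: nom -14.800 → Σnom=-20.720; wc +0.470/-0.270 → slack +1.460/-0.599; half-tol=0.370, Σhalf²=0.355231
  +D: nom +49.900 → Σnom=29.180; wc +0.270/-0.270 → slack +1.730/-0.869; half-tol=0.270, Σhalf²=0.428131
Nominal = 29.180. Worst-case = [29.180 - 0.869, 29.180 + 1.730] = [28.311, 30.910]. RSS = √0.428131 = 0.654.

nominal=29.180 wc=[28.311,30.910] rss=0.654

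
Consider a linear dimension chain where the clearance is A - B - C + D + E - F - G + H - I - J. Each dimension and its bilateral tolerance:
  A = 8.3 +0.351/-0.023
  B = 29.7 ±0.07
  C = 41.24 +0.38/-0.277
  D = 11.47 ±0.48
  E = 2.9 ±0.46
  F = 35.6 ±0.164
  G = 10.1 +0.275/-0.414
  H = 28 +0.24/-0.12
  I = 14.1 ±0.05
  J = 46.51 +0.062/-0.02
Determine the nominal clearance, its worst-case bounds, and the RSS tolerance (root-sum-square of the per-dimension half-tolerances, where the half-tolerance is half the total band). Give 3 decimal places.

nominal=-126.580 wc=[-128.664,-124.054] rss=0.879

Stack each dimension's contribution:
  +A: nom +8.300 → Σnom=8.300; wc +0.351/-0.023 → slack +0.351/-0.023; half-tol=0.187, Σhalf²=0.034969
  -B: nom -29.700 → Σnom=-21.400; wc +0.070/-0.070 → slack +0.421/-0.093; half-tol=0.070, Σhalf²=0.039869
  -C: nom -41.240 → Σnom=-62.640; wc +0.277/-0.380 → slack +0.698/-0.473; half-tol=0.329, Σhalf²=0.147781
  +D: nom +11.470 → Σnom=-51.170; wc +0.480/-0.480 → slack +1.178/-0.953; half-tol=0.480, Σhalf²=0.378181
  +E: nom +2.900 → Σnom=-48.270; wc +0.460/-0.460 → slack +1.638/-1.413; half-tol=0.460, Σhalf²=0.589781
  -F: nom -35.600 → Σnom=-83.870; wc +0.164/-0.164 → slack +1.802/-1.577; half-tol=0.164, Σhalf²=0.616677
  -G: nom -10.100 → Σnom=-93.970; wc +0.414/-0.275 → slack +2.216/-1.852; half-tol=0.345, Σhalf²=0.735358
  +H: nom +28.000 → Σnom=-65.970; wc +0.240/-0.120 → slack +2.456/-1.972; half-tol=0.180, Σhalf²=0.767758
  -I: nom -14.100 → Σnom=-80.070; wc +0.050/-0.050 → slack +2.506/-2.022; half-tol=0.050, Σhalf²=0.770258
  -J: nom -46.510 → Σnom=-126.580; wc +0.020/-0.062 → slack +2.526/-2.084; half-tol=0.041, Σhalf²=0.771939
Nominal = -126.580. Worst-case = [-126.580 - 2.084, -126.580 + 2.526] = [-128.664, -124.054]. RSS = √0.771939 = 0.879.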